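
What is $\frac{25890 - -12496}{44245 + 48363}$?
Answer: $\frac{19193}{46304} \approx 0.4145$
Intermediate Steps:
$\frac{25890 - -12496}{44245 + 48363} = \frac{25890 + 12496}{92608} = 38386 \cdot \frac{1}{92608} = \frac{19193}{46304}$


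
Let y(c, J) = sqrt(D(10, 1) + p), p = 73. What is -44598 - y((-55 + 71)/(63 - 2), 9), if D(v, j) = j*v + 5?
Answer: -44598 - 2*sqrt(22) ≈ -44607.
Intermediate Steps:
D(v, j) = 5 + j*v
y(c, J) = 2*sqrt(22) (y(c, J) = sqrt((5 + 1*10) + 73) = sqrt((5 + 10) + 73) = sqrt(15 + 73) = sqrt(88) = 2*sqrt(22))
-44598 - y((-55 + 71)/(63 - 2), 9) = -44598 - 2*sqrt(22)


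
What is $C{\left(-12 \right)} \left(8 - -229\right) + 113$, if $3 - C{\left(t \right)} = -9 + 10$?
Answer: $587$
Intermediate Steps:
$C{\left(t \right)} = 2$ ($C{\left(t \right)} = 3 - \left(-9 + 10\right) = 3 - 1 = 2$)
$C{\left(-12 \right)} \left(8 - -229\right) + 113 = 2 \left(8 - -229\right) + 113 = 2 \left(8 + 229\right) + 113 = 2 \cdot 237 + 113 = 474 + 113 = 587$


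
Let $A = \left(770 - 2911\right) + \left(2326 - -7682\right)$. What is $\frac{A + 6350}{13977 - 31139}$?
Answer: $- \frac{14217}{17162} \approx -0.8284$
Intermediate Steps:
$A = 7867$ ($A = -2141 + \left(2326 + 7682\right) = -2141 + 10008 = 7867$)
$\frac{A + 6350}{13977 - 31139} = \frac{7867 + 6350}{13977 - 31139} = \frac{14217}{-17162} = 14217 \left(- \frac{1}{17162}\right) = - \frac{14217}{17162}$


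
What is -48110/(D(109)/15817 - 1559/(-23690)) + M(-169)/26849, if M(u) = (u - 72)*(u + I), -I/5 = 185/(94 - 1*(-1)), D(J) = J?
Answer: -9196131973646527232/13896434189603 ≈ -6.6176e+5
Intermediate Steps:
I = -185/19 (I = -925/(94 - 1*(-1)) = -925/(94 + 1) = -925/95 = -5*37/19 = -185/19 ≈ -9.7368)
M(u) = (-72 + u)*(-185/19 + u) (M(u) = (u - 72)*(u - 185/19) = (-72 + u)*(-185/19 + u))
-48110/(D(109)/15817 - 1559/(-23690)) + M(-169)/26849 = -48110/(109/15817 - 1559/(-23690)) + (13320/19 + (-169)**2 - 1553/19*(-169))/26849 = -48110/(109*(1/15817) - 1559*(-1/23690)) + (13320/19 + 28561 + 262457/19)*(1/26849) = -48110/(109/15817 + 1559/23690) + (818436/19)*(1/26849) = -48110/27240913/374704730 + 818436/510131 = -48110*374704730/27240913 + 818436/510131 = -18027044560300/27240913 + 818436/510131 = -9196131973646527232/13896434189603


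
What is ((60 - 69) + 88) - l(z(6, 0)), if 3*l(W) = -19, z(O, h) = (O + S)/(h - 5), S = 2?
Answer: 256/3 ≈ 85.333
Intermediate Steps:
z(O, h) = (2 + O)/(-5 + h) (z(O, h) = (O + 2)/(h - 5) = (2 + O)/(-5 + h))
l(W) = -19/3 (l(W) = (⅓)*(-19) = -19/3)
((60 - 69) + 88) - l(z(6, 0)) = ((60 - 69) + 88) - 1*(-19/3) = (-9 + 88) + 19/3 = 79 + 19/3 = 256/3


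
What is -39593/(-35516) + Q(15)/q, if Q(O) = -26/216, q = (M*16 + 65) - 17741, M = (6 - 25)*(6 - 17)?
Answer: 15321181079/13743413424 ≈ 1.1148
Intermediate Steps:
M = 209 (M = -19*(-11) = 209)
q = -14332 (q = (209*16 + 65) - 17741 = (3344 + 65) - 17741 = 3409 - 17741 = -14332)
Q(O) = -13/108 (Q(O) = -26*1/216 = -13/108)
-39593/(-35516) + Q(15)/q = -39593/(-35516) - 13/108/(-14332) = -39593*(-1/35516) - 13/108*(-1/14332) = 39593/35516 + 13/1547856 = 15321181079/13743413424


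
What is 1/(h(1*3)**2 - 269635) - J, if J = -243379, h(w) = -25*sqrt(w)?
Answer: 65167161039/267760 ≈ 2.4338e+5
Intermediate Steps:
1/(h(1*3)**2 - 269635) - J = 1/((-25*sqrt(3))**2 - 269635) - 1*(-243379) = 1/((-25*sqrt(3))**2 - 269635) + 243379 = 1/(1875 - 269635) + 243379 = 1/(-267760) + 243379 = -1/267760 + 243379 = 65167161039/267760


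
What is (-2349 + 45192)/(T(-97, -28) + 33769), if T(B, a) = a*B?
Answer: 42843/36485 ≈ 1.1743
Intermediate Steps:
T(B, a) = B*a
(-2349 + 45192)/(T(-97, -28) + 33769) = (-2349 + 45192)/(-97*(-28) + 33769) = 42843/(2716 + 33769) = 42843/36485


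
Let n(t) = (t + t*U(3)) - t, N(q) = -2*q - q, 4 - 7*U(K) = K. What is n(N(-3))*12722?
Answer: 114498/7 ≈ 16357.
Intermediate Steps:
U(K) = 4/7 - K/7
N(q) = -3*q
n(t) = t/7 (n(t) = (t + t*(4/7 - ⅐*3)) - t = (t + t*(4/7 - 3/7)) - t = (t + t*(⅐)) - t = (t + t/7) - t = 8*t/7 - t = t/7)
n(N(-3))*12722 = ((-3*(-3))/7)*12722 = ((⅐)*9)*12722 = (9/7)*12722 = 114498/7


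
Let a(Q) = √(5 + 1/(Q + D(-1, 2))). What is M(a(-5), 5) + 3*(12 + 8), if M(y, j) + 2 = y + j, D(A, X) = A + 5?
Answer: 65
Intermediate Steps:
D(A, X) = 5 + A
a(Q) = √(5 + 1/(4 + Q)) (a(Q) = √(5 + 1/(Q + (5 - 1))) = √(5 + 1/(Q + 4)) = √(5 + 1/(4 + Q)))
M(y, j) = -2 + j + y (M(y, j) = -2 + (y + j) = -2 + (j + y) = -2 + j + y)
M(a(-5), 5) + 3*(12 + 8) = (-2 + 5 + √((21 + 5*(-5))/(4 - 5))) + 3*(12 + 8) = (-2 + 5 + √((21 - 25)/(-1))) + 3*20 = (-2 + 5 + √(-1*(-4))) + 60 = (-2 + 5 + √4) + 60 = (-2 + 5 + 2) + 60 = 5 + 60 = 65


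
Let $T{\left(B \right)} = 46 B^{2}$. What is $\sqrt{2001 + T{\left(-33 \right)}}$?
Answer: $\sqrt{52095} \approx 228.24$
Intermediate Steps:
$\sqrt{2001 + T{\left(-33 \right)}} = \sqrt{2001 + 46 \left(-33\right)^{2}} = \sqrt{2001 + 46 \cdot 1089} = \sqrt{2001 + 50094} = \sqrt{52095}$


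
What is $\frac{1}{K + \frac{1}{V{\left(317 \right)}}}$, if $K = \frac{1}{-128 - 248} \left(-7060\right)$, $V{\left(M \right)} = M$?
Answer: $\frac{29798}{559599} \approx 0.053249$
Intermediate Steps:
$K = \frac{1765}{94}$ ($K = \frac{1}{-376} \left(-7060\right) = \left(- \frac{1}{376}\right) \left(-7060\right) = \frac{1765}{94} \approx 18.777$)
$\frac{1}{K + \frac{1}{V{\left(317 \right)}}} = \frac{1}{\frac{1765}{94} + \frac{1}{317}} = \frac{1}{\frac{559599}{29798}} = \frac{29798}{559599}$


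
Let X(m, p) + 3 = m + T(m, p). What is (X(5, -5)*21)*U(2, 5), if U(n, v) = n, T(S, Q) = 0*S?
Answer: 84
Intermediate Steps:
T(S, Q) = 0
X(m, p) = -3 + m (X(m, p) = -3 + (m + 0) = -3 + m)
(X(5, -5)*21)*U(2, 5) = ((-3 + 5)*21)*2 = (2*21)*2 = 42*2 = 84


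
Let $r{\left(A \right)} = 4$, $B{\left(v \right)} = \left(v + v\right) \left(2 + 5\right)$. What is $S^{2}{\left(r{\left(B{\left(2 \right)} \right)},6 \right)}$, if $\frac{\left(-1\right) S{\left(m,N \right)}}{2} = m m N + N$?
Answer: $41616$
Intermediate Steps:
$B{\left(v \right)} = 14 v$ ($B{\left(v \right)} = 2 v 7 = 14 v$)
$S{\left(m,N \right)} = - 2 N - 2 N m^{2}$ ($S{\left(m,N \right)} = - 2 \left(m m N + N\right) = - 2 \left(m^{2} N + N\right) = - 2 \left(N m^{2} + N\right) = - 2 \left(N + N m^{2}\right) = - 2 N - 2 N m^{2}$)
$S^{2}{\left(r{\left(B{\left(2 \right)} \right)},6 \right)} = \left(\left(-2\right) 6 \left(1 + 4^{2}\right)\right)^{2} = \left(\left(-2\right) 6 \left(1 + 16\right)\right)^{2} = \left(\left(-2\right) 6 \cdot 17\right)^{2} = \left(-204\right)^{2} = 41616$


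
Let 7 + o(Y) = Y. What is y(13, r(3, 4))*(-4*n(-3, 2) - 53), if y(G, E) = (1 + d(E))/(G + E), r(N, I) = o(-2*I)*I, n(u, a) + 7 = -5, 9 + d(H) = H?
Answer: -340/47 ≈ -7.2340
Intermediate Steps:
d(H) = -9 + H
o(Y) = -7 + Y
n(u, a) = -12 (n(u, a) = -7 - 5 = -12)
r(N, I) = I*(-7 - 2*I) (r(N, I) = (-7 - 2*I)*I = I*(-7 - 2*I))
y(G, E) = (-8 + E)/(E + G) (y(G, E) = (1 + (-9 + E))/(G + E) = (-8 + E)/(E + G))
y(13, r(3, 4))*(-4*n(-3, 2) - 53) = ((-8 - 1*4*(7 + 2*4))/(-1*4*(7 + 2*4) + 13))*(-4*(-12) - 53) = ((-8 - 1*4*(7 + 8))/(-1*4*(7 + 8) + 13))*(48 - 53) = ((-8 - 1*4*15)/(-1*4*15 + 13))*(-5) = ((-8 - 60)/(-60 + 13))*(-5) = (-68/(-47))*(-5) = -1/47*(-68)*(-5) = (68/47)*(-5) = -340/47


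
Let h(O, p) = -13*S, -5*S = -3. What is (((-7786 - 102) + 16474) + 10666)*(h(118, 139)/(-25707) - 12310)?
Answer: -10153927131124/42845 ≈ -2.3699e+8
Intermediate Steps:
S = 3/5 (S = -1/5*(-3) = 3/5 ≈ 0.60000)
h(O, p) = -39/5 (h(O, p) = -13*3/5 = -39/5)
(((-7786 - 102) + 16474) + 10666)*(h(118, 139)/(-25707) - 12310) = (((-7786 - 102) + 16474) + 10666)*(-39/5/(-25707) - 12310) = ((-7888 + 16474) + 10666)*(-39/5*(-1/25707) - 12310) = (8586 + 10666)*(13/42845 - 12310) = 19252*(-527421937/42845) = -10153927131124/42845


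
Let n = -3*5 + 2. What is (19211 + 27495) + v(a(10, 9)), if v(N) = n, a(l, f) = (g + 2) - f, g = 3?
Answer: 46693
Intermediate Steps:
n = -13 (n = -15 + 2 = -13)
a(l, f) = 5 - f (a(l, f) = (3 + 2) - f = 5 - f)
v(N) = -13
(19211 + 27495) + v(a(10, 9)) = (19211 + 27495) - 13 = 46706 - 13 = 46693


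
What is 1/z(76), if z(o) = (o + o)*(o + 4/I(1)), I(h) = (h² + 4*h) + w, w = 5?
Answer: 5/58064 ≈ 8.6112e-5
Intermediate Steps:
I(h) = 5 + h² + 4*h (I(h) = (h² + 4*h) + 5 = 5 + h² + 4*h)
z(o) = 2*o*(⅖ + o) (z(o) = (o + o)*(o + 4/(5 + 1² + 4*1)) = (2*o)*(o + 4/(5 + 1 + 4)) = (2*o)*(o + 4/10) = (2*o)*(o + 4*(⅒)) = (2*o)*(o + ⅖) = (2*o)*(⅖ + o) = 2*o*(⅖ + o))
1/z(76) = 1/((⅖)*76*(2 + 5*76)) = 1/((⅖)*76*(2 + 380)) = 1/((⅖)*76*382) = 1/(58064/5) = 5/58064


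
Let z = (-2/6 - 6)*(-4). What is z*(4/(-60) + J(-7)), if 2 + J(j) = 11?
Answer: 10184/45 ≈ 226.31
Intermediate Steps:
J(j) = 9 (J(j) = -2 + 11 = 9)
z = 76/3 (z = (-2*⅙ - 6)*(-4) = (-⅓ - 6)*(-4) = -19/3*(-4) = 76/3 ≈ 25.333)
z*(4/(-60) + J(-7)) = 76*(4/(-60) + 9)/3 = 76*(4*(-1/60) + 9)/3 = 76*(-1/15 + 9)/3 = (76/3)*(134/15) = 10184/45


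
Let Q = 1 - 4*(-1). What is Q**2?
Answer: 25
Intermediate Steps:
Q = 5 (Q = 1 + 4 = 5)
Q**2 = 5**2 = 25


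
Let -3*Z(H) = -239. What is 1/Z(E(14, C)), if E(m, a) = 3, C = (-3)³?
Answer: 3/239 ≈ 0.012552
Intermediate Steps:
C = -27
Z(H) = 239/3 (Z(H) = -⅓*(-239) = 239/3)
1/Z(E(14, C)) = 1/(239/3) = 3/239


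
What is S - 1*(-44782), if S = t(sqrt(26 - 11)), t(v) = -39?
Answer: 44743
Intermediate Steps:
S = -39
S - 1*(-44782) = -39 - 1*(-44782) = -39 + 44782 = 44743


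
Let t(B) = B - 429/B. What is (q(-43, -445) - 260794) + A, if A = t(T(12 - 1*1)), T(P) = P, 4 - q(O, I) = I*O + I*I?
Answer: -477978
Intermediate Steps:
q(O, I) = 4 - I² - I*O (q(O, I) = 4 - (I*O + I*I) = 4 - (I*O + I²) = 4 - (I² + I*O) = 4 + (-I² - I*O) = 4 - I² - I*O)
A = -28 (A = (12 - 1*1) - 429/(12 - 1*1) = (12 - 1) - 429/(12 - 1) = 11 - 429/11 = 11 - 429*1/11 = 11 - 39 = -28)
(q(-43, -445) - 260794) + A = ((4 - 1*(-445)² - 1*(-445)*(-43)) - 260794) - 28 = ((4 - 1*198025 - 19135) - 260794) - 28 = ((4 - 198025 - 19135) - 260794) - 28 = (-217156 - 260794) - 28 = -477950 - 28 = -477978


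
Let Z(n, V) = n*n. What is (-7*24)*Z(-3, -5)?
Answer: -1512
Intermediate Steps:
Z(n, V) = n**2
(-7*24)*Z(-3, -5) = -7*24*(-3)**2 = -168*9 = -1512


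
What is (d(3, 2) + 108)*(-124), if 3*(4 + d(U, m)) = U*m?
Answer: -13144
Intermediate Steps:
d(U, m) = -4 + U*m/3 (d(U, m) = -4 + (U*m)/3 = -4 + U*m/3)
(d(3, 2) + 108)*(-124) = ((-4 + (⅓)*3*2) + 108)*(-124) = ((-4 + 2) + 108)*(-124) = (-2 + 108)*(-124) = 106*(-124) = -13144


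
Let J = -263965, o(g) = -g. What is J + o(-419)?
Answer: -263546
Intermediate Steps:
J + o(-419) = -263965 - 1*(-419) = -263965 + 419 = -263546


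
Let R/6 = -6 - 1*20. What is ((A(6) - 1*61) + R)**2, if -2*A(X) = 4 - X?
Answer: 46656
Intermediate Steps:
A(X) = -2 + X/2 (A(X) = -(4 - X)/2 = -2 + X/2)
R = -156 (R = 6*(-6 - 1*20) = 6*(-6 - 20) = 6*(-26) = -156)
((A(6) - 1*61) + R)**2 = (((-2 + (1/2)*6) - 1*61) - 156)**2 = (((-2 + 3) - 61) - 156)**2 = ((1 - 61) - 156)**2 = (-60 - 156)**2 = (-216)**2 = 46656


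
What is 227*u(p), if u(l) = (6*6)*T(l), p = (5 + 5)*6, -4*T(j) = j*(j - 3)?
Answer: -6987060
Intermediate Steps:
T(j) = -j*(-3 + j)/4 (T(j) = -j*(j - 3)/4 = -j*(-3 + j)/4)
p = 60 (p = 10*6 = 60)
u(l) = 9*l*(3 - l) (u(l) = (6*6)*(l*(3 - l)/4) = 36*(l*(3 - l)/4) = 9*l*(3 - l))
227*u(p) = 227*(9*60*(3 - 1*60)) = 227*(9*60*(3 - 60)) = 227*(9*60*(-57)) = 227*(-30780) = -6987060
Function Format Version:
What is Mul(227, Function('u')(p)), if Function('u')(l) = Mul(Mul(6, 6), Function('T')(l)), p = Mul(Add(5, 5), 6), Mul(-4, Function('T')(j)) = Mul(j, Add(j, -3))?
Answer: -6987060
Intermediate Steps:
Function('T')(j) = Mul(Rational(-1, 4), j, Add(-3, j)) (Function('T')(j) = Mul(Rational(-1, 4), Mul(j, Add(j, -3))) = Mul(Rational(-1, 4), Mul(j, Add(-3, j))) = Mul(Rational(-1, 4), j, Add(-3, j)))
p = 60 (p = Mul(10, 6) = 60)
Function('u')(l) = Mul(9, l, Add(3, Mul(-1, l))) (Function('u')(l) = Mul(Mul(6, 6), Mul(Rational(1, 4), l, Add(3, Mul(-1, l)))) = Mul(36, Mul(Rational(1, 4), l, Add(3, Mul(-1, l)))) = Mul(9, l, Add(3, Mul(-1, l))))
Mul(227, Function('u')(p)) = Mul(227, Mul(9, 60, Add(3, Mul(-1, 60)))) = Mul(227, Mul(9, 60, Add(3, -60))) = Mul(227, Mul(9, 60, -57)) = Mul(227, -30780) = -6987060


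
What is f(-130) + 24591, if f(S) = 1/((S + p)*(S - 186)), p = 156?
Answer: 202039655/8216 ≈ 24591.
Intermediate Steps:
f(S) = 1/((-186 + S)*(156 + S)) (f(S) = 1/((S + 156)*(S - 186)) = 1/((156 + S)*(-186 + S)) = 1/((-186 + S)*(156 + S)))
f(-130) + 24591 = 1/(-29016 + (-130)**2 - 30*(-130)) + 24591 = 1/(-29016 + 16900 + 3900) + 24591 = 1/(-8216) + 24591 = -1/8216 + 24591 = 202039655/8216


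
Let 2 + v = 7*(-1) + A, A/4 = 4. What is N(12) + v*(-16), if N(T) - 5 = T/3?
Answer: -103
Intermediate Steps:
A = 16 (A = 4*4 = 16)
N(T) = 5 + T/3
v = 7 (v = -2 + (7*(-1) + 16) = -2 + (-7 + 16) = -2 + 9 = 7)
N(12) + v*(-16) = (5 + (⅓)*12) + 7*(-16) = (5 + 4) - 112 = 9 - 112 = -103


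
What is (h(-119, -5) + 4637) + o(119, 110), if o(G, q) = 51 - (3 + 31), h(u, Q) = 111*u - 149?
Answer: -8704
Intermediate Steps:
h(u, Q) = -149 + 111*u
o(G, q) = 17 (o(G, q) = 51 - 1*34 = 51 - 34 = 17)
(h(-119, -5) + 4637) + o(119, 110) = ((-149 + 111*(-119)) + 4637) + 17 = ((-149 - 13209) + 4637) + 17 = (-13358 + 4637) + 17 = -8721 + 17 = -8704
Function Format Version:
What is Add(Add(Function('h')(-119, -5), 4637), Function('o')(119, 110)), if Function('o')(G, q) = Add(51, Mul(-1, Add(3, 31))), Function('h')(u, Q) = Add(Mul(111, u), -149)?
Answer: -8704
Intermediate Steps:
Function('h')(u, Q) = Add(-149, Mul(111, u))
Function('o')(G, q) = 17 (Function('o')(G, q) = Add(51, Mul(-1, 34)) = Add(51, -34) = 17)
Add(Add(Function('h')(-119, -5), 4637), Function('o')(119, 110)) = Add(Add(Add(-149, Mul(111, -119)), 4637), 17) = Add(Add(Add(-149, -13209), 4637), 17) = Add(Add(-13358, 4637), 17) = Add(-8721, 17) = -8704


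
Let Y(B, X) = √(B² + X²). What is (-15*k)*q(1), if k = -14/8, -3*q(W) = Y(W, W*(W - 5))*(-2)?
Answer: 35*√17/2 ≈ 72.154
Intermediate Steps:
q(W) = 2*√(W² + W²*(-5 + W)²)/3 (q(W) = -√(W² + (W*(W - 5))²)*(-2)/3 = -√(W² + (W*(-5 + W))²)*(-2)/3 = -√(W² + W²*(-5 + W)²)*(-2)/3 = -(-2)*√(W² + W²*(-5 + W)²)/3 = 2*√(W² + W²*(-5 + W)²)/3)
k = -7/4 (k = -14*⅛ = -7/4 ≈ -1.7500)
(-15*k)*q(1) = (-15*(-7/4))*(2*√(1²*(1 + (-5 + 1)²))/3) = 105*(2*√(1*(1 + (-4)²))/3)/4 = 105*(2*√(1*(1 + 16))/3)/4 = 105*(2*√(1*17)/3)/4 = 105*(2*√17/3)/4 = 35*√17/2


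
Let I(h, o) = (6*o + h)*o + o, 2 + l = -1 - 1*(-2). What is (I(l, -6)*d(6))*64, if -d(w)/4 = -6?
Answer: 331776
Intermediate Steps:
l = -1 (l = -2 + (-1 - 1*(-2)) = -2 + (-1 + 2) = -2 + 1 = -1)
d(w) = 24 (d(w) = -4*(-6) = 24)
I(h, o) = o + o*(h + 6*o) (I(h, o) = (h + 6*o)*o + o = o*(h + 6*o) + o = o + o*(h + 6*o))
(I(l, -6)*d(6))*64 = (-6*(1 - 1 + 6*(-6))*24)*64 = (-6*(1 - 1 - 36)*24)*64 = (-6*(-36)*24)*64 = (216*24)*64 = 5184*64 = 331776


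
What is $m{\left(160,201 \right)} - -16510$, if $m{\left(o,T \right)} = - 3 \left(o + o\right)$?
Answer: $15550$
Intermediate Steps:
$m{\left(o,T \right)} = - 6 o$ ($m{\left(o,T \right)} = - 3 \cdot 2 o = - 6 o$)
$m{\left(160,201 \right)} - -16510 = \left(-6\right) 160 - -16510 = -960 + 16510 = 15550$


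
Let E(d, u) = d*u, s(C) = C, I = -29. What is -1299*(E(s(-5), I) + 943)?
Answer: -1413312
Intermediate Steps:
-1299*(E(s(-5), I) + 943) = -1299*(-5*(-29) + 943) = -1299*(145 + 943) = -1299*1088 = -1413312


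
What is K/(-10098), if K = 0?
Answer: 0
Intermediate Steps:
K/(-10098) = 0/(-10098) = 0*(-1/10098) = 0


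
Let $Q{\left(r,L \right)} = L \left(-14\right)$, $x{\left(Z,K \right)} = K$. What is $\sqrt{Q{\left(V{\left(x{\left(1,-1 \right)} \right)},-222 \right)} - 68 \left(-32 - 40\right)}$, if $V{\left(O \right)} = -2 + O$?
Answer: $2 \sqrt{2001} \approx 89.465$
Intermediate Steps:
$Q{\left(r,L \right)} = - 14 L$
$\sqrt{Q{\left(V{\left(x{\left(1,-1 \right)} \right)},-222 \right)} - 68 \left(-32 - 40\right)} = \sqrt{\left(-14\right) \left(-222\right) - 68 \left(-32 - 40\right)} = \sqrt{3108 - -4896} = \sqrt{3108 + 4896} = \sqrt{8004} = 2 \sqrt{2001}$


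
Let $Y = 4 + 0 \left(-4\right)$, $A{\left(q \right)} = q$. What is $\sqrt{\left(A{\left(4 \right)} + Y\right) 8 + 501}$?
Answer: $\sqrt{565} \approx 23.77$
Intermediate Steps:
$Y = 4$ ($Y = 4 + 0 = 4$)
$\sqrt{\left(A{\left(4 \right)} + Y\right) 8 + 501} = \sqrt{\left(4 + 4\right) 8 + 501} = \sqrt{8 \cdot 8 + 501} = \sqrt{64 + 501} = \sqrt{565}$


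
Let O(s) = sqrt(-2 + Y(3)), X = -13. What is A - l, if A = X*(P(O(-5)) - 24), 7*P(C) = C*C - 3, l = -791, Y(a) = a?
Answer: 7747/7 ≈ 1106.7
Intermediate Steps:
O(s) = 1 (O(s) = sqrt(-2 + 3) = sqrt(1) = 1)
P(C) = -3/7 + C**2/7 (P(C) = (C*C - 3)/7 = (C**2 - 3)/7 = (-3 + C**2)/7 = -3/7 + C**2/7)
A = 2210/7 (A = -13*((-3/7 + (1/7)*1**2) - 24) = -13*((-3/7 + (1/7)*1) - 24) = -13*((-3/7 + 1/7) - 24) = -13*(-2/7 - 24) = -13*(-170/7) = 2210/7 ≈ 315.71)
A - l = 2210/7 - 1*(-791) = 2210/7 + 791 = 7747/7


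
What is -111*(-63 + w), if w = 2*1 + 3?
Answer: 6438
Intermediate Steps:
w = 5 (w = 2 + 3 = 5)
-111*(-63 + w) = -111*(-63 + 5) = -111*(-58) = 6438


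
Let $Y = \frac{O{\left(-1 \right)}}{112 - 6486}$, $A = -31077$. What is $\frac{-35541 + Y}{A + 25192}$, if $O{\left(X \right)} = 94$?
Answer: $\frac{113269214}{18755495} \approx 6.0393$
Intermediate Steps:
$Y = - \frac{47}{3187}$ ($Y = \frac{94}{112 - 6486} = \frac{94}{-6374} = 94 \left(- \frac{1}{6374}\right) = - \frac{47}{3187} \approx -0.014747$)
$\frac{-35541 + Y}{A + 25192} = \frac{-35541 - \frac{47}{3187}}{-31077 + 25192} = - \frac{113269214}{3187 \left(-5885\right)} = \left(- \frac{113269214}{3187}\right) \left(- \frac{1}{5885}\right) = \frac{113269214}{18755495}$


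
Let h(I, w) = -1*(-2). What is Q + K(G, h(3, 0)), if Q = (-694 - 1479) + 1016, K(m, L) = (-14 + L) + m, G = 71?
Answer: -1098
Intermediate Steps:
h(I, w) = 2
K(m, L) = -14 + L + m
Q = -1157 (Q = -2173 + 1016 = -1157)
Q + K(G, h(3, 0)) = -1157 + (-14 + 2 + 71) = -1157 + 59 = -1098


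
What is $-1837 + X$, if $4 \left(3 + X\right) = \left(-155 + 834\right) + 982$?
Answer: $- \frac{5699}{4} \approx -1424.8$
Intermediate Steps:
$X = \frac{1649}{4}$ ($X = -3 + \frac{\left(-155 + 834\right) + 982}{4} = -3 + \frac{679 + 982}{4} = -3 + \frac{1}{4} \cdot 1661 = -3 + \frac{1661}{4} = \frac{1649}{4} \approx 412.25$)
$-1837 + X = -1837 + \frac{1649}{4} = - \frac{5699}{4}$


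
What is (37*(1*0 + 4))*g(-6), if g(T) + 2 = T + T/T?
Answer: -1036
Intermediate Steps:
g(T) = -1 + T (g(T) = -2 + (T + T/T) = -2 + (T + 1) = -2 + (1 + T) = -1 + T)
(37*(1*0 + 4))*g(-6) = (37*(1*0 + 4))*(-1 - 6) = (37*(0 + 4))*(-7) = (37*4)*(-7) = 148*(-7) = -1036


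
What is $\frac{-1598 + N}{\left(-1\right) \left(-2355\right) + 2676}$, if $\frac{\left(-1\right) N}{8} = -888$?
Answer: $\frac{5506}{5031} \approx 1.0944$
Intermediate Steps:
$N = 7104$ ($N = \left(-8\right) \left(-888\right) = 7104$)
$\frac{-1598 + N}{\left(-1\right) \left(-2355\right) + 2676} = \frac{-1598 + 7104}{\left(-1\right) \left(-2355\right) + 2676} = \frac{5506}{2355 + 2676} = \frac{5506}{5031}$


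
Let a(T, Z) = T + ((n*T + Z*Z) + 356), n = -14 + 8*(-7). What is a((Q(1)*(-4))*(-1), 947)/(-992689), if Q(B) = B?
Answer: -896889/992689 ≈ -0.90349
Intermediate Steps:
n = -70 (n = -14 - 56 = -70)
a(T, Z) = 356 + Z² - 69*T (a(T, Z) = T + ((-70*T + Z*Z) + 356) = T + ((-70*T + Z²) + 356) = T + ((Z² - 70*T) + 356) = T + (356 + Z² - 70*T) = 356 + Z² - 69*T)
a((Q(1)*(-4))*(-1), 947)/(-992689) = (356 + 947² - 69*1*(-4)*(-1))/(-992689) = (356 + 896809 - (-276)*(-1))*(-1/992689) = (356 + 896809 - 69*4)*(-1/992689) = (356 + 896809 - 276)*(-1/992689) = 896889*(-1/992689) = -896889/992689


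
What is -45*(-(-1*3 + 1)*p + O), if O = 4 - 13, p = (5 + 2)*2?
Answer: -855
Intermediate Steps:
p = 14 (p = 7*2 = 14)
O = -9
-45*(-(-1*3 + 1)*p + O) = -45*(-(-1*3 + 1)*14 - 9) = -45*(-(-3 + 1)*14 - 9) = -45*(-(-2)*14 - 9) = -45*(-1*(-28) - 9) = -45*(28 - 9) = -45*19 = -855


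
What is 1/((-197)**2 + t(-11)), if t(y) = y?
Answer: 1/38798 ≈ 2.5775e-5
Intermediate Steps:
1/((-197)**2 + t(-11)) = 1/((-197)**2 - 11) = 1/(38809 - 11) = 1/38798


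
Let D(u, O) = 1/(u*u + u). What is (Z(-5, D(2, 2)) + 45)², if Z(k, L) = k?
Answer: 1600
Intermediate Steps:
D(u, O) = 1/(u + u²) (D(u, O) = 1/(u² + u) = 1/(u + u²))
(Z(-5, D(2, 2)) + 45)² = (-5 + 45)² = 40² = 1600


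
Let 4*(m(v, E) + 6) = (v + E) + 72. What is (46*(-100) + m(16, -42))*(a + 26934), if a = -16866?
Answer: -46257426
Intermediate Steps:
m(v, E) = 12 + E/4 + v/4 (m(v, E) = -6 + ((v + E) + 72)/4 = -6 + ((E + v) + 72)/4 = -6 + (72 + E + v)/4 = -6 + (18 + E/4 + v/4) = 12 + E/4 + v/4)
(46*(-100) + m(16, -42))*(a + 26934) = (46*(-100) + (12 + (1/4)*(-42) + (1/4)*16))*(-16866 + 26934) = (-4600 + (12 - 21/2 + 4))*10068 = (-4600 + 11/2)*10068 = -9189/2*10068 = -46257426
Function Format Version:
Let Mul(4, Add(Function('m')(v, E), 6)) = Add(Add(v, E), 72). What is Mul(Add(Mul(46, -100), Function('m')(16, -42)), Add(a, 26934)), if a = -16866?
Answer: -46257426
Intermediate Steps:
Function('m')(v, E) = Add(12, Mul(Rational(1, 4), E), Mul(Rational(1, 4), v)) (Function('m')(v, E) = Add(-6, Mul(Rational(1, 4), Add(Add(v, E), 72))) = Add(-6, Mul(Rational(1, 4), Add(Add(E, v), 72))) = Add(-6, Mul(Rational(1, 4), Add(72, E, v))) = Add(-6, Add(18, Mul(Rational(1, 4), E), Mul(Rational(1, 4), v))) = Add(12, Mul(Rational(1, 4), E), Mul(Rational(1, 4), v)))
Mul(Add(Mul(46, -100), Function('m')(16, -42)), Add(a, 26934)) = Mul(Add(Mul(46, -100), Add(12, Mul(Rational(1, 4), -42), Mul(Rational(1, 4), 16))), Add(-16866, 26934)) = Mul(Add(-4600, Add(12, Rational(-21, 2), 4)), 10068) = Mul(Add(-4600, Rational(11, 2)), 10068) = Mul(Rational(-9189, 2), 10068) = -46257426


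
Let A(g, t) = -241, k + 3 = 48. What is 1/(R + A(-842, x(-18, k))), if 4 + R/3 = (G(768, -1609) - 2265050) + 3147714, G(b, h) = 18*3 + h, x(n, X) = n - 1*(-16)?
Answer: 1/2643074 ≈ 3.7835e-7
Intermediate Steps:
k = 45 (k = -3 + 48 = 45)
x(n, X) = 16 + n (x(n, X) = n + 16 = 16 + n)
G(b, h) = 54 + h
R = 2643315 (R = -12 + 3*(((54 - 1609) - 2265050) + 3147714) = -12 + 3*((-1555 - 2265050) + 3147714) = -12 + 3*(-2266605 + 3147714) = -12 + 3*881109 = -12 + 2643327 = 2643315)
1/(R + A(-842, x(-18, k))) = 1/(2643315 - 241) = 1/2643074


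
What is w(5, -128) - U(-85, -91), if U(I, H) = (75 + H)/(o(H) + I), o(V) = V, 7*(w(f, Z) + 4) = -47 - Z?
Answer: 576/77 ≈ 7.4805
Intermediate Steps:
w(f, Z) = -75/7 - Z/7 (w(f, Z) = -4 + (-47 - Z)/7 = -4 + (-47/7 - Z/7) = -75/7 - Z/7)
U(I, H) = (75 + H)/(H + I)
w(5, -128) - U(-85, -91) = (-75/7 - ⅐*(-128)) - (75 - 91)/(-91 - 85) = (-75/7 + 128/7) - (-16)/(-176) = 53/7 - (-1)*(-16)/176 = 53/7 - 1*1/11 = 53/7 - 1/11 = 576/77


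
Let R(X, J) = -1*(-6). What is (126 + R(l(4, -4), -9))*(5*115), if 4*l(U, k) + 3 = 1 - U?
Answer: 75900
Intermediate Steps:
l(U, k) = -½ - U/4 (l(U, k) = -¾ + (1 - U)/4 = -¾ + (¼ - U/4) = -½ - U/4)
R(X, J) = 6
(126 + R(l(4, -4), -9))*(5*115) = (126 + 6)*(5*115) = 132*575 = 75900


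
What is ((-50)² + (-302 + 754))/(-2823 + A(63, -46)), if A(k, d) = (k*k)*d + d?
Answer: -72/4523 ≈ -0.015919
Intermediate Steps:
A(k, d) = d + d*k² (A(k, d) = k²*d + d = d*k² + d = d + d*k²)
((-50)² + (-302 + 754))/(-2823 + A(63, -46)) = ((-50)² + (-302 + 754))/(-2823 - 46*(1 + 63²)) = (2500 + 452)/(-2823 - 46*(1 + 3969)) = 2952/(-2823 - 46*3970) = 2952/(-2823 - 182620) = 2952/(-185443) = 2952*(-1/185443) = -72/4523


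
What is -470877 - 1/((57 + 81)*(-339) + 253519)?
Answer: -97347698350/206737 ≈ -4.7088e+5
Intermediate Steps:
-470877 - 1/((57 + 81)*(-339) + 253519) = -470877 - 1/(138*(-339) + 253519) = -470877 - 1/(-46782 + 253519) = -470877 - 1/206737 = -97347698350/206737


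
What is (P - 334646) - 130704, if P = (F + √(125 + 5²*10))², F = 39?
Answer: -463454 + 390*√15 ≈ -4.6194e+5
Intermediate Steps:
P = (39 + 5*√15)² (P = (39 + √(125 + 5²*10))² = (39 + √(125 + 25*10))² = (39 + √(125 + 250))² = (39 + √375)² = (39 + 5*√15)² ≈ 3406.5)
(P - 334646) - 130704 = ((1896 + 390*√15) - 334646) - 130704 = (-332750 + 390*√15) - 130704 = -463454 + 390*√15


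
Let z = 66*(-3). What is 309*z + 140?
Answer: -61042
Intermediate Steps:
z = -198
309*z + 140 = 309*(-198) + 140 = -61182 + 140 = -61042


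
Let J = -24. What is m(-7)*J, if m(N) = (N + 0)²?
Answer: -1176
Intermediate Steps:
m(N) = N²
m(-7)*J = (-7)²*(-24) = 49*(-24) = -1176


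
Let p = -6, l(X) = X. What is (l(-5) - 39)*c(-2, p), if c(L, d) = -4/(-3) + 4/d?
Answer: -88/3 ≈ -29.333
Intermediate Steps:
c(L, d) = 4/3 + 4/d (c(L, d) = -4*(-⅓) + 4/d = 4/3 + 4/d)
(l(-5) - 39)*c(-2, p) = (-5 - 39)*(4/3 + 4/(-6)) = -44*(4/3 + 4*(-⅙)) = -44*(4/3 - ⅔) = -44*⅔ = -88/3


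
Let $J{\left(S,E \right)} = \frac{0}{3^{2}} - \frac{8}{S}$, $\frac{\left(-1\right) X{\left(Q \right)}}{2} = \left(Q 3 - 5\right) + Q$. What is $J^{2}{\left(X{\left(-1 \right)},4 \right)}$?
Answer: $\frac{16}{81} \approx 0.19753$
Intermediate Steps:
$X{\left(Q \right)} = 10 - 8 Q$ ($X{\left(Q \right)} = - 2 \left(\left(Q 3 - 5\right) + Q\right) = - 2 \left(\left(3 Q - 5\right) + Q\right) = - 2 \left(\left(-5 + 3 Q\right) + Q\right) = - 2 \left(-5 + 4 Q\right) = 10 - 8 Q$)
$J{\left(S,E \right)} = - \frac{8}{S}$ ($J{\left(S,E \right)} = \frac{0}{9} - \frac{8}{S} = 0 \cdot \frac{1}{9} - \frac{8}{S} = 0 - \frac{8}{S} = - \frac{8}{S}$)
$J^{2}{\left(X{\left(-1 \right)},4 \right)} = \left(- \frac{8}{10 - -8}\right)^{2} = \left(- \frac{8}{10 + 8}\right)^{2} = \left(- \frac{8}{18}\right)^{2} = \left(\left(-8\right) \frac{1}{18}\right)^{2} = \left(- \frac{4}{9}\right)^{2} = \frac{16}{81}$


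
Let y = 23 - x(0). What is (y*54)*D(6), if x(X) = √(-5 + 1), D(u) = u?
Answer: 7452 - 648*I ≈ 7452.0 - 648.0*I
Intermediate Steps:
x(X) = 2*I (x(X) = √(-4) = 2*I)
y = 23 - 2*I ≈ 23.0 - 2.0*I
(y*54)*D(6) = ((23 - 2*I)*54)*6 = (1242 - 108*I)*6 = 7452 - 648*I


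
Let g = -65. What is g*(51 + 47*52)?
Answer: -162175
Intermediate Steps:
g*(51 + 47*52) = -65*(51 + 47*52) = -65*(51 + 2444) = -65*2495 = -162175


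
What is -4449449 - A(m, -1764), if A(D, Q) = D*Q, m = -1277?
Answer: -6702077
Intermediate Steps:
-4449449 - A(m, -1764) = -4449449 - (-1277)*(-1764) = -4449449 - 1*2252628 = -4449449 - 2252628 = -6702077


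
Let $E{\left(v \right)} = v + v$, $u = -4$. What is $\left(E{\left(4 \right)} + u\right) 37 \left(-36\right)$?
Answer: $-5328$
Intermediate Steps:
$E{\left(v \right)} = 2 v$
$\left(E{\left(4 \right)} + u\right) 37 \left(-36\right) = \left(2 \cdot 4 - 4\right) 37 \left(-36\right) = \left(8 - 4\right) 37 \left(-36\right) = 4 \cdot 37 \left(-36\right) = 148 \left(-36\right) = -5328$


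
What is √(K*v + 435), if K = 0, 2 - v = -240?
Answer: √435 ≈ 20.857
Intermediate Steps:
v = 242 (v = 2 - 1*(-240) = 2 + 240 = 242)
√(K*v + 435) = √(0*242 + 435) = √(0 + 435) = √435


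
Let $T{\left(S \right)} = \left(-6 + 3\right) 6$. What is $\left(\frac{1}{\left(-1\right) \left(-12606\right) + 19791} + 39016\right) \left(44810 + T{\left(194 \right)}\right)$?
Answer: $\frac{56617148603576}{32397} \approx 1.7476 \cdot 10^{9}$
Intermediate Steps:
$T{\left(S \right)} = -18$ ($T{\left(S \right)} = \left(-3\right) 6 = -18$)
$\left(\frac{1}{\left(-1\right) \left(-12606\right) + 19791} + 39016\right) \left(44810 + T{\left(194 \right)}\right) = \left(\frac{1}{\left(-1\right) \left(-12606\right) + 19791} + 39016\right) \left(44810 - 18\right) = \left(\frac{1}{12606 + 19791} + 39016\right) 44792 = \left(\frac{1}{32397} + 39016\right) 44792 = \frac{1264001353}{32397} \cdot 44792 = \frac{56617148603576}{32397}$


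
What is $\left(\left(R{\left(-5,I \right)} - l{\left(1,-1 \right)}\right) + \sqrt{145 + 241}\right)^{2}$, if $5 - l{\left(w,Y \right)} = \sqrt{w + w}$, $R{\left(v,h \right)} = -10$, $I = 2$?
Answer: $\left(-15 + \sqrt{2} + \sqrt{386}\right)^{2} \approx 36.737$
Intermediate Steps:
$l{\left(w,Y \right)} = 5 - \sqrt{2} \sqrt{w}$ ($l{\left(w,Y \right)} = 5 - \sqrt{w + w} = 5 - \sqrt{2 w} = 5 - \sqrt{2} \sqrt{w}$)
$\left(\left(R{\left(-5,I \right)} - l{\left(1,-1 \right)}\right) + \sqrt{145 + 241}\right)^{2} = \left(\left(-10 - \left(5 - \sqrt{2} \sqrt{1}\right)\right) + \sqrt{145 + 241}\right)^{2} = \left(\left(-10 - \left(5 - \sqrt{2} \cdot 1\right)\right) + \sqrt{386}\right)^{2} = \left(\left(-10 - \left(5 - \sqrt{2}\right)\right) + \sqrt{386}\right)^{2} = \left(\left(-15 + \sqrt{2}\right) + \sqrt{386}\right)^{2} = \left(-15 + \sqrt{2} + \sqrt{386}\right)^{2}$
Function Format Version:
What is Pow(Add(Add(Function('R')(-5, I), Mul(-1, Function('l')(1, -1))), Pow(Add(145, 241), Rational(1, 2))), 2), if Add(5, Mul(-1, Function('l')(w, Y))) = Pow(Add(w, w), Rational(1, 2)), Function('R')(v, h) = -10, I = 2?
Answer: Pow(Add(-15, Pow(2, Rational(1, 2)), Pow(386, Rational(1, 2))), 2) ≈ 36.737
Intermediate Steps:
Function('l')(w, Y) = Add(5, Mul(-1, Pow(2, Rational(1, 2)), Pow(w, Rational(1, 2)))) (Function('l')(w, Y) = Add(5, Mul(-1, Pow(Add(w, w), Rational(1, 2)))) = Add(5, Mul(-1, Pow(Mul(2, w), Rational(1, 2)))) = Add(5, Mul(-1, Mul(Pow(2, Rational(1, 2)), Pow(w, Rational(1, 2))))) = Add(5, Mul(-1, Pow(2, Rational(1, 2)), Pow(w, Rational(1, 2)))))
Pow(Add(Add(Function('R')(-5, I), Mul(-1, Function('l')(1, -1))), Pow(Add(145, 241), Rational(1, 2))), 2) = Pow(Add(Add(-10, Mul(-1, Add(5, Mul(-1, Pow(2, Rational(1, 2)), Pow(1, Rational(1, 2)))))), Pow(Add(145, 241), Rational(1, 2))), 2) = Pow(Add(Add(-10, Mul(-1, Add(5, Mul(-1, Pow(2, Rational(1, 2)), 1)))), Pow(386, Rational(1, 2))), 2) = Pow(Add(Add(-10, Mul(-1, Add(5, Mul(-1, Pow(2, Rational(1, 2)))))), Pow(386, Rational(1, 2))), 2) = Pow(Add(Add(-10, Add(-5, Pow(2, Rational(1, 2)))), Pow(386, Rational(1, 2))), 2) = Pow(Add(Add(-15, Pow(2, Rational(1, 2))), Pow(386, Rational(1, 2))), 2) = Pow(Add(-15, Pow(2, Rational(1, 2)), Pow(386, Rational(1, 2))), 2)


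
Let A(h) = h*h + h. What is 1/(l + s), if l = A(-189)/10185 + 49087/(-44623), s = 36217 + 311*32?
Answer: 21642155/999248349116 ≈ 2.1658e-5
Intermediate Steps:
A(h) = h + h² (A(h) = h² + h = h + h²)
s = 46169 (s = 36217 + 9952 = 46169)
l = 51694921/21642155 (l = -189*(1 - 189)/10185 + 49087/(-44623) = -189*(-188)*(1/10185) + 49087*(-1/44623) = 35532*(1/10185) - 49087/44623 = 1692/485 - 49087/44623 = 51694921/21642155 ≈ 2.3886)
1/(l + s) = 1/(51694921/21642155 + 46169) = 1/(999248349116/21642155) = 21642155/999248349116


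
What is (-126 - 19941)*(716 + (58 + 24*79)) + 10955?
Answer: -53567935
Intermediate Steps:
(-126 - 19941)*(716 + (58 + 24*79)) + 10955 = -20067*(716 + (58 + 1896)) + 10955 = -20067*(716 + 1954) + 10955 = -20067*2670 + 10955 = -53578890 + 10955 = -53567935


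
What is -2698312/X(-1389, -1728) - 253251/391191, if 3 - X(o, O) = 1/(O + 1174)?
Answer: -10259264840533/11413169 ≈ -8.9890e+5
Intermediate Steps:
X(o, O) = 3 - 1/(1174 + O) (X(o, O) = 3 - 1/(O + 1174) = 3 - 1/(1174 + O))
-2698312/X(-1389, -1728) - 253251/391191 = -2698312*(1174 - 1728)/(3521 + 3*(-1728)) - 253251/391191 = -2698312*(-554/(3521 - 5184)) - 253251*1/391191 = -2698312/((-1/554*(-1663))) - 4443/6863 = -2698312/1663/554 - 4443/6863 = -2698312*554/1663 - 4443/6863 = -1494864848/1663 - 4443/6863 = -10259264840533/11413169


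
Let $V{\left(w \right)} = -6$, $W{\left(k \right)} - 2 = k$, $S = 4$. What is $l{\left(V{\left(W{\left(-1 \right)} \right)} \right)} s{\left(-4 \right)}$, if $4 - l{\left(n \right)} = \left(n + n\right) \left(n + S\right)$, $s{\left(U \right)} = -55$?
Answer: $1100$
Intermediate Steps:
$W{\left(k \right)} = 2 + k$
$l{\left(n \right)} = 4 - 2 n \left(4 + n\right)$ ($l{\left(n \right)} = 4 - \left(n + n\right) \left(n + 4\right) = 4 - 2 n \left(4 + n\right)$)
$l{\left(V{\left(W{\left(-1 \right)} \right)} \right)} s{\left(-4 \right)} = \left(4 - -48 - 2 \left(-6\right)^{2}\right) \left(-55\right) = \left(4 + 48 - 72\right) \left(-55\right) = \left(-20\right) \left(-55\right) = 1100$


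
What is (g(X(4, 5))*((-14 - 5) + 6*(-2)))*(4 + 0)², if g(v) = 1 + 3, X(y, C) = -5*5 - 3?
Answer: -1984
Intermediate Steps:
X(y, C) = -28 (X(y, C) = -25 - 3 = -28)
g(v) = 4
(g(X(4, 5))*((-14 - 5) + 6*(-2)))*(4 + 0)² = (4*((-14 - 5) + 6*(-2)))*(4 + 0)² = (4*(-19 - 12))*4² = (4*(-31))*16 = -124*16 = -1984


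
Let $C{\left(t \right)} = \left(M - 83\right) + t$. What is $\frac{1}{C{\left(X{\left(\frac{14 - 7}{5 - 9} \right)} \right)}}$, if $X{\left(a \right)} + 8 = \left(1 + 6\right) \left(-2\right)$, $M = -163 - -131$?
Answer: $- \frac{1}{137} \approx -0.0072993$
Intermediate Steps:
$M = -32$ ($M = -163 + 131 = -32$)
$X{\left(a \right)} = -22$ ($X{\left(a \right)} = -8 + \left(1 + 6\right) \left(-2\right) = -8 + 7 \left(-2\right) = -8 - 14 = -22$)
$C{\left(t \right)} = -115 + t$ ($C{\left(t \right)} = \left(-32 - 83\right) + t = -115 + t$)
$\frac{1}{C{\left(X{\left(\frac{14 - 7}{5 - 9} \right)} \right)}} = \frac{1}{-115 - 22} = \frac{1}{-137} = - \frac{1}{137}$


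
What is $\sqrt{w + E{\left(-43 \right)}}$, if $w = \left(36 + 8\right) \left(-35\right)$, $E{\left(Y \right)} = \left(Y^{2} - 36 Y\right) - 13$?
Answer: $2 \sqrt{461} \approx 42.942$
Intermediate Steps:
$E{\left(Y \right)} = -13 + Y^{2} - 36 Y$
$w = -1540$ ($w = 44 \left(-35\right) = -1540$)
$\sqrt{w + E{\left(-43 \right)}} = \sqrt{-1540 - \left(-1535 - 1849\right)} = \sqrt{-1540 + \left(-13 + 1849 + 1548\right)} = \sqrt{-1540 + 3384} = \sqrt{1844} = 2 \sqrt{461}$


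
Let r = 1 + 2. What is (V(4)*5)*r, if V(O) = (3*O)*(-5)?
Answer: -900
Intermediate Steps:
V(O) = -15*O
r = 3
(V(4)*5)*r = (-15*4*5)*3 = -60*5*3 = -300*3 = -900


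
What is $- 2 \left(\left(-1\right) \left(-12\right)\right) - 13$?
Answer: $-37$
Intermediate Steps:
$- 2 \left(\left(-1\right) \left(-12\right)\right) - 13 = \left(-2\right) 12 - 13 = -24 - 13 = -37$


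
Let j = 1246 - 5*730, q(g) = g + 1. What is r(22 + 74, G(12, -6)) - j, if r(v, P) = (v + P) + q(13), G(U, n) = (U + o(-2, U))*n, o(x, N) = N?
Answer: 2370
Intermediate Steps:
q(g) = 1 + g
G(U, n) = 2*U*n (G(U, n) = (U + U)*n = (2*U)*n = 2*U*n)
j = -2404 (j = 1246 - 3650 = -2404)
r(v, P) = 14 + P + v (r(v, P) = (v + P) + (1 + 13) = (P + v) + 14 = 14 + P + v)
r(22 + 74, G(12, -6)) - j = (14 + 2*12*(-6) + (22 + 74)) - 1*(-2404) = (14 - 144 + 96) + 2404 = -34 + 2404 = 2370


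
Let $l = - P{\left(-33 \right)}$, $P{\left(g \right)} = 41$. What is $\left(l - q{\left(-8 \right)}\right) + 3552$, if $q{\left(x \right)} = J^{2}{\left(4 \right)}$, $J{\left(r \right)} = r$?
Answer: $3495$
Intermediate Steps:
$l = -41$ ($l = \left(-1\right) 41 = -41$)
$q{\left(x \right)} = 16$ ($q{\left(x \right)} = 4^{2} = 16$)
$\left(l - q{\left(-8 \right)}\right) + 3552 = \left(-41 - 16\right) + 3552 = -57 + 3552 = 3495$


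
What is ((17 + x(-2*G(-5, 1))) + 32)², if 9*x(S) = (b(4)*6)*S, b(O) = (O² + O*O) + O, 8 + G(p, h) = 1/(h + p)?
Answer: 198025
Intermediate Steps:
G(p, h) = -8 + 1/(h + p)
b(O) = O + 2*O² (b(O) = (O² + O²) + O = 2*O² + O = O + 2*O²)
x(S) = 24*S (x(S) = (((4*(1 + 2*4))*6)*S)/9 = (((4*(1 + 8))*6)*S)/9 = (((4*9)*6)*S)/9 = ((36*6)*S)/9 = (216*S)/9 = 24*S)
((17 + x(-2*G(-5, 1))) + 32)² = ((17 + 24*(-2*(1 - 8*1 - 8*(-5))/(1 - 5))) + 32)² = ((17 + 24*(-2*(1 - 8 + 40)/(-4))) + 32)² = ((17 + 24*(-(-1)*33/2)) + 32)² = ((17 + 24*(-2*(-33/4))) + 32)² = ((17 + 24*(33/2)) + 32)² = ((17 + 396) + 32)² = (413 + 32)² = 445² = 198025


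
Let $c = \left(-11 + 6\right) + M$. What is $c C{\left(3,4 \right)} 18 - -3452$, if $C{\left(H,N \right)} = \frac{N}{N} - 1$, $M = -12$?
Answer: $3452$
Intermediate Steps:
$C{\left(H,N \right)} = 0$ ($C{\left(H,N \right)} = 1 - 1 = 0$)
$c = -17$ ($c = \left(-11 + 6\right) - 12 = -5 - 12 = -17$)
$c C{\left(3,4 \right)} 18 - -3452 = \left(-17\right) 0 \cdot 18 - -3452 = 0 \cdot 18 + 3452 = 0 + 3452 = 3452$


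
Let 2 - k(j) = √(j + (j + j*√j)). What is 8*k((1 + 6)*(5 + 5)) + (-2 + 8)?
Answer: 22 - 8*√(140 + 70*√70) ≈ -193.50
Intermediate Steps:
k(j) = 2 - √(j^(3/2) + 2*j) (k(j) = 2 - √(j + (j + j*√j)) = 2 - √(j + (j + j^(3/2))) = 2 - √(j^(3/2) + 2*j))
8*k((1 + 6)*(5 + 5)) + (-2 + 8) = 8*(2 - √(((1 + 6)*(5 + 5))^(3/2) + 2*((1 + 6)*(5 + 5)))) + (-2 + 8) = 8*(2 - √((7*10)^(3/2) + 2*(7*10))) + 6 = 8*(2 - √(70^(3/2) + 2*70)) + 6 = 8*(2 - √(70*√70 + 140)) + 6 = 8*(2 - √(140 + 70*√70)) + 6 = (16 - 8*√(140 + 70*√70)) + 6 = 22 - 8*√(140 + 70*√70)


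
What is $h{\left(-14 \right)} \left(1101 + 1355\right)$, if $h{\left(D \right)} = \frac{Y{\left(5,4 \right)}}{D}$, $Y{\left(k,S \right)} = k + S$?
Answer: $- \frac{11052}{7} \approx -1578.9$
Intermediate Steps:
$Y{\left(k,S \right)} = S + k$
$h{\left(D \right)} = \frac{9}{D}$ ($h{\left(D \right)} = \frac{4 + 5}{D} = \frac{9}{D}$)
$h{\left(-14 \right)} \left(1101 + 1355\right) = \frac{9}{-14} \left(1101 + 1355\right) = 9 \left(- \frac{1}{14}\right) 2456 = \left(- \frac{9}{14}\right) 2456 = - \frac{11052}{7}$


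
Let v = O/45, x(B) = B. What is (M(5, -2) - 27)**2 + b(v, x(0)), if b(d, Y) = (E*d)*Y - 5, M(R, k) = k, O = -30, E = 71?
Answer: 836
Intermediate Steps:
v = -2/3 (v = -30/45 = -30*1/45 = -2/3 ≈ -0.66667)
b(d, Y) = -5 + 71*Y*d (b(d, Y) = (71*d)*Y - 5 = 71*Y*d - 5 = -5 + 71*Y*d)
(M(5, -2) - 27)**2 + b(v, x(0)) = (-2 - 27)**2 + (-5 + 71*0*(-2/3)) = (-29)**2 + (-5 + 0) = 841 - 5 = 836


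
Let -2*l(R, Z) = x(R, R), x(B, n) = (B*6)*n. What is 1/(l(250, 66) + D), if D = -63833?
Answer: -1/251333 ≈ -3.9788e-6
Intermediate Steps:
x(B, n) = 6*B*n (x(B, n) = (6*B)*n = 6*B*n)
l(R, Z) = -3*R**2 (l(R, Z) = -3*R*R = -3*R**2)
1/(l(250, 66) + D) = 1/(-3*250**2 - 63833) = 1/(-3*62500 - 63833) = 1/(-187500 - 63833) = 1/(-251333) = -1/251333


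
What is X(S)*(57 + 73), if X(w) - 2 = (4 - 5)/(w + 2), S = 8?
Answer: 247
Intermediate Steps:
X(w) = 2 - 1/(2 + w) (X(w) = 2 + (4 - 5)/(w + 2) = 2 - 1/(2 + w))
X(S)*(57 + 73) = ((3 + 2*8)/(2 + 8))*(57 + 73) = ((3 + 16)/10)*130 = ((⅒)*19)*130 = (19/10)*130 = 247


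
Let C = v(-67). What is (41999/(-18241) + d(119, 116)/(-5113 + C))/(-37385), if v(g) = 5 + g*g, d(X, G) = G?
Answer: 28113337/422120726915 ≈ 6.6600e-5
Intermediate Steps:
v(g) = 5 + g**2
C = 4494 (C = 5 + (-67)**2 = 5 + 4489 = 4494)
(41999/(-18241) + d(119, 116)/(-5113 + C))/(-37385) = (41999/(-18241) + 116/(-5113 + 4494))/(-37385) = (41999*(-1/18241) + 116/(-619))*(-1/37385) = (-41999/18241 + 116*(-1/619))*(-1/37385) = (-41999/18241 - 116/619)*(-1/37385) = -28113337/11291179*(-1/37385) = 28113337/422120726915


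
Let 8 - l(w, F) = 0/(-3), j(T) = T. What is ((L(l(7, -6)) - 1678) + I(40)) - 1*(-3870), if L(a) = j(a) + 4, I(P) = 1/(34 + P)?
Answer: 163097/74 ≈ 2204.0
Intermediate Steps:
l(w, F) = 8 (l(w, F) = 8 - 0/(-3) = 8 - 0*(-1)/3 = 8 - 1*0 = 8 + 0 = 8)
L(a) = 4 + a (L(a) = a + 4 = 4 + a)
((L(l(7, -6)) - 1678) + I(40)) - 1*(-3870) = (((4 + 8) - 1678) + 1/(34 + 40)) - 1*(-3870) = ((12 - 1678) + 1/74) + 3870 = (-1666 + 1/74) + 3870 = -123283/74 + 3870 = 163097/74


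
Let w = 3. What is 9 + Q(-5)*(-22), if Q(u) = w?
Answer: -57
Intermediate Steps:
Q(u) = 3
9 + Q(-5)*(-22) = 9 + 3*(-22) = 9 - 66 = -57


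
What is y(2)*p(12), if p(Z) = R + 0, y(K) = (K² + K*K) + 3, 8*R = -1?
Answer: -11/8 ≈ -1.3750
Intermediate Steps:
R = -⅛ (R = (⅛)*(-1) = -⅛ ≈ -0.12500)
y(K) = 3 + 2*K² (y(K) = (K² + K²) + 3 = 2*K² + 3 = 3 + 2*K²)
p(Z) = -⅛ (p(Z) = -⅛ + 0 = -⅛)
y(2)*p(12) = (3 + 2*2²)*(-⅛) = (3 + 2*4)*(-⅛) = (3 + 8)*(-⅛) = 11*(-⅛) = -11/8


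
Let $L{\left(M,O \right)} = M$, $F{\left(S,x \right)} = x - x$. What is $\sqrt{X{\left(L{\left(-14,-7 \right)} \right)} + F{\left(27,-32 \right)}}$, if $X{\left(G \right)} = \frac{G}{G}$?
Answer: $1$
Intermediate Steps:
$F{\left(S,x \right)} = 0$
$X{\left(G \right)} = 1$
$\sqrt{X{\left(L{\left(-14,-7 \right)} \right)} + F{\left(27,-32 \right)}} = \sqrt{1 + 0} = \sqrt{1} = 1$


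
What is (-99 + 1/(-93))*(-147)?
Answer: 451192/31 ≈ 14555.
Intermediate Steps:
(-99 + 1/(-93))*(-147) = (-99 - 1/93)*(-147) = -9208/93*(-147) = 451192/31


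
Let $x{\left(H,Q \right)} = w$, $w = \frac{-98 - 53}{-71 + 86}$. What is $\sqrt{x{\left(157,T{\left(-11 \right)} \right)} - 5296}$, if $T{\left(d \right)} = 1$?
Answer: $\frac{i \sqrt{1193865}}{15} \approx 72.843 i$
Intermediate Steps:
$w = - \frac{151}{15} \approx -10.067$
$x{\left(H,Q \right)} = - \frac{151}{15}$
$\sqrt{x{\left(157,T{\left(-11 \right)} \right)} - 5296} = \sqrt{- \frac{151}{15} - 5296} = \sqrt{- \frac{79591}{15}} = \frac{i \sqrt{1193865}}{15}$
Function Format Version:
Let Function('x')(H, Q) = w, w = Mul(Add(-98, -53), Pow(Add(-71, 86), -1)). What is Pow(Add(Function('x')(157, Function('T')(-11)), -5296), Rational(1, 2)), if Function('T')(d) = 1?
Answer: Mul(Rational(1, 15), I, Pow(1193865, Rational(1, 2))) ≈ Mul(72.843, I)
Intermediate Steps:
w = Rational(-151, 15) (w = Mul(-151, Pow(15, -1)) = Mul(-151, Rational(1, 15)) = Rational(-151, 15) ≈ -10.067)
Function('x')(H, Q) = Rational(-151, 15)
Pow(Add(Function('x')(157, Function('T')(-11)), -5296), Rational(1, 2)) = Pow(Add(Rational(-151, 15), -5296), Rational(1, 2)) = Pow(Rational(-79591, 15), Rational(1, 2)) = Mul(Rational(1, 15), I, Pow(1193865, Rational(1, 2)))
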